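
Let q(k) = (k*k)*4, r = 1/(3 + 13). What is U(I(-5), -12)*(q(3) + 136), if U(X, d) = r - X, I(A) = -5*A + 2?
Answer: -18533/4 ≈ -4633.3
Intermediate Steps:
I(A) = 2 - 5*A
r = 1/16 ≈ 0.062500
U(X, d) = 1/16 - X
q(k) = 4*k² (q(k) = k²*4 = 4*k²)
U(I(-5), -12)*(q(3) + 136) = (1/16 - (2 - 5*(-5)))*(4*3² + 136) = (1/16 - (2 + 25))*(4*9 + 136) = (1/16 - 1*27)*(36 + 136) = (1/16 - 27)*172 = -431/16*172 = -18533/4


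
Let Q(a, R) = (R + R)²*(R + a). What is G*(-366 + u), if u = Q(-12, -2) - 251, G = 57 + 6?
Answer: -52983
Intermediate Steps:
Q(a, R) = 4*R²*(R + a) (Q(a, R) = (2*R)²*(R + a) = (4*R²)*(R + a) = 4*R²*(R + a))
G = 63
u = -475 (u = 4*(-2)²*(-2 - 12) - 251 = 4*4*(-14) - 251 = -224 - 251 = -475)
G*(-366 + u) = 63*(-366 - 475) = 63*(-841) = -52983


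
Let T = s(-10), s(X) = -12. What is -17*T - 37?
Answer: 167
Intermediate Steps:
T = -12
-17*T - 37 = -17*(-12) - 37 = 204 - 37 = 167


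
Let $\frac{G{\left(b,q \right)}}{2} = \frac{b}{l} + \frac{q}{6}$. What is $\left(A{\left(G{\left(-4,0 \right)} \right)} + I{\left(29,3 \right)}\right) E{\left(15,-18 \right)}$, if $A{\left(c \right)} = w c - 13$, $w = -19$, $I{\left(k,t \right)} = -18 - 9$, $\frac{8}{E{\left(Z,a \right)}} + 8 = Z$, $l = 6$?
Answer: $- \frac{352}{21} \approx -16.762$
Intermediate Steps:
$E{\left(Z,a \right)} = \frac{8}{-8 + Z}$
$I{\left(k,t \right)} = -27$ ($I{\left(k,t \right)} = -18 - 9 = -27$)
$G{\left(b,q \right)} = \frac{b}{3} + \frac{q}{3}$ ($G{\left(b,q \right)} = 2 \left(\frac{b}{6} + \frac{q}{6}\right) = \frac{b}{3} + \frac{q}{3}$)
$A{\left(c \right)} = -13 - 19 c$ ($A{\left(c \right)} = - 19 c - 13 = -13 - 19 c$)
$\left(A{\left(G{\left(-4,0 \right)} \right)} + I{\left(29,3 \right)}\right) E{\left(15,-18 \right)} = \left(\left(-13 - 19 \left(\frac{1}{3} \left(-4\right) + \frac{1}{3} \cdot 0\right)\right) - 27\right) \frac{8}{-8 + 15} = \left(\left(-13 - 19 \left(- \frac{4}{3} + 0\right)\right) - 27\right) \frac{8}{7} = \left(\left(-13 - - \frac{76}{3}\right) - 27\right) 8 \cdot \frac{1}{7} = \left(\left(-13 + \frac{76}{3}\right) - 27\right) \frac{8}{7} = \left(\frac{37}{3} - 27\right) \frac{8}{7} = \left(- \frac{44}{3}\right) \frac{8}{7} = - \frac{352}{21}$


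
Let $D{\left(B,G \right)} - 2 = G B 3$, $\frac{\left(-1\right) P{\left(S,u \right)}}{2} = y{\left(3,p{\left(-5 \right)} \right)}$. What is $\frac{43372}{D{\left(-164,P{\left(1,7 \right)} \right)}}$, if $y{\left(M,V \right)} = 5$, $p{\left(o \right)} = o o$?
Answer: $\frac{21686}{2461} \approx 8.8119$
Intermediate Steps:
$p{\left(o \right)} = o^{2}$
$P{\left(S,u \right)} = -10$ ($P{\left(S,u \right)} = \left(-2\right) 5 = -10$)
$D{\left(B,G \right)} = 2 + 3 B G$ ($D{\left(B,G \right)} = 2 + G B 3 = 2 + B G 3 = 2 + 3 B G$)
$\frac{43372}{D{\left(-164,P{\left(1,7 \right)} \right)}} = \frac{43372}{2 + 3 \left(-164\right) \left(-10\right)} = \frac{43372}{2 + 4920} = \frac{43372}{4922} = 43372 \cdot \frac{1}{4922} = \frac{21686}{2461}$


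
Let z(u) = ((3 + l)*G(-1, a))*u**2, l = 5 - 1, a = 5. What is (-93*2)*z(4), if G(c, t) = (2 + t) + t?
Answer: -249984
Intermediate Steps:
G(c, t) = 2 + 2*t
l = 4
z(u) = 84*u**2 (z(u) = ((3 + 4)*(2 + 2*5))*u**2 = (7*(2 + 10))*u**2 = (7*12)*u**2 = 84*u**2)
(-93*2)*z(4) = (-93*2)*(84*4**2) = -15624*16 = -186*1344 = -249984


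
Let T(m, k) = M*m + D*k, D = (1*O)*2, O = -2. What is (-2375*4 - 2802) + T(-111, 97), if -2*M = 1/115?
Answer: -2918589/230 ≈ -12690.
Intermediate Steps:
D = -4 (D = (1*(-2))*2 = -2*2 = -4)
M = -1/230 (M = -½/115 = -½*1/115 = -1/230 ≈ -0.0043478)
T(m, k) = -4*k - m/230 (T(m, k) = -m/230 - 4*k = -4*k - m/230)
(-2375*4 - 2802) + T(-111, 97) = (-2375*4 - 2802) + (-4*97 - 1/230*(-111)) = (-9500 - 2802) + (-388 + 111/230) = -12302 - 89129/230 = -2918589/230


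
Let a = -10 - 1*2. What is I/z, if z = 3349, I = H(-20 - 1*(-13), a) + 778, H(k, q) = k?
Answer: 771/3349 ≈ 0.23022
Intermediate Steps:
a = -12 (a = -10 - 2 = -12)
I = 771 (I = (-20 - 1*(-13)) + 778 = (-20 + 13) + 778 = -7 + 778 = 771)
I/z = 771/3349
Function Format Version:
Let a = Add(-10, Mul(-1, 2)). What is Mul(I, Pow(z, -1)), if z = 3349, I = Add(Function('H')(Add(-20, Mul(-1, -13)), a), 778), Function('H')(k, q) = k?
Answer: Rational(771, 3349) ≈ 0.23022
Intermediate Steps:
a = -12 (a = Add(-10, -2) = -12)
I = 771 (I = Add(Add(-20, Mul(-1, -13)), 778) = Add(Add(-20, 13), 778) = Add(-7, 778) = 771)
Mul(I, Pow(z, -1)) = Mul(771, Pow(3349, -1)) = Mul(771, Rational(1, 3349)) = Rational(771, 3349)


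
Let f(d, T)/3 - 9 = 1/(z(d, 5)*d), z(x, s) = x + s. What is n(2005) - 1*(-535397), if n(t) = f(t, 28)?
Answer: 719261830401/1343350 ≈ 5.3542e+5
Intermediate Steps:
z(x, s) = s + x
f(d, T) = 27 + 3/(d*(5 + d)) (f(d, T) = 27 + 3/(((5 + d)*d)) = 27 + 3/((d*(5 + d))) = 27 + 3*(1/(d*(5 + d))) = 27 + 3/(d*(5 + d)))
n(t) = 27 + 3/(t*(5 + t))
n(2005) - 1*(-535397) = (27 + 3/(2005*(5 + 2005))) - 1*(-535397) = (27 + 3*(1/2005)/2010) + 535397 = (27 + 3*(1/2005)*(1/2010)) + 535397 = (27 + 1/1343350) + 535397 = 36270451/1343350 + 535397 = 719261830401/1343350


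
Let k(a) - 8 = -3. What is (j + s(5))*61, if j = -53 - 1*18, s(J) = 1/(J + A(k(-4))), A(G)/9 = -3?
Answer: -95343/22 ≈ -4333.8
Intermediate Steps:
k(a) = 5 (k(a) = 8 - 3 = 5)
A(G) = -27 (A(G) = 9*(-3) = -27)
s(J) = 1/(-27 + J) (s(J) = 1/(J - 27) = 1/(-27 + J))
j = -71 (j = -53 - 18 = -71)
(j + s(5))*61 = (-71 + 1/(-27 + 5))*61 = (-71 + 1/(-22))*61 = (-71 - 1/22)*61 = -1563/22*61 = -95343/22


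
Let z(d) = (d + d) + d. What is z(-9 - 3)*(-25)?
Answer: 900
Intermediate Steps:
z(d) = 3*d (z(d) = 2*d + d = 3*d)
z(-9 - 3)*(-25) = (3*(-9 - 3))*(-25) = (3*(-12))*(-25) = -36*(-25) = 900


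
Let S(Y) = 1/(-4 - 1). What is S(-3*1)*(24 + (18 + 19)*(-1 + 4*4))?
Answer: -579/5 ≈ -115.80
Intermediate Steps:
S(Y) = -⅕ (S(Y) = 1/(-5) = -⅕)
S(-3*1)*(24 + (18 + 19)*(-1 + 4*4)) = -(24 + (18 + 19)*(-1 + 4*4))/5 = -(24 + 37*(-1 + 16))/5 = -(24 + 37*15)/5 = -(24 + 555)/5 = -⅕*579 = -579/5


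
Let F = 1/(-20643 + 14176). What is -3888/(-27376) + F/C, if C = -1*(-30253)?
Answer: 1639379758/11543122909 ≈ 0.14202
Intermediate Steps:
F = -1/6467 (F = 1/(-6467) = -1/6467 ≈ -0.00015463)
C = 30253
-3888/(-27376) + F/C = -3888/(-27376) - 1/6467/30253 = -3888*(-1/27376) - 1/6467*1/30253 = 243/1711 - 1/195646151 = 1639379758/11543122909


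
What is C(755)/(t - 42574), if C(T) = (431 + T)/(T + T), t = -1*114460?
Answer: -593/118560670 ≈ -5.0017e-6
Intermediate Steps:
t = -114460
C(T) = (431 + T)/(2*T) (C(T) = (431 + T)/((2*T)) = (431 + T)*(1/(2*T)) = (431 + T)/(2*T))
C(755)/(t - 42574) = ((½)*(431 + 755)/755)/(-114460 - 42574) = ((½)*(1/755)*1186)/(-157034) = (593/755)*(-1/157034) = -593/118560670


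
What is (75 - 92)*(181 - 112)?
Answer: -1173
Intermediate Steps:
(75 - 92)*(181 - 112) = -17*69 = -1173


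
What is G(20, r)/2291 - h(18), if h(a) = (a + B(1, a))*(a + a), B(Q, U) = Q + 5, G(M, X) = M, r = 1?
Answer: -1979404/2291 ≈ -863.99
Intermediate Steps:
B(Q, U) = 5 + Q
h(a) = 2*a*(6 + a) (h(a) = (a + (5 + 1))*(a + a) = (a + 6)*(2*a) = (6 + a)*(2*a) = 2*a*(6 + a))
G(20, r)/2291 - h(18) = 20/2291 - 2*18*(6 + 18) = 20*(1/2291) - 2*18*24 = 20/2291 - 1*864 = 20/2291 - 864 = -1979404/2291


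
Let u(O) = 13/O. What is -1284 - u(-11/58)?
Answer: -13370/11 ≈ -1215.5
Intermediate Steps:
-1284 - u(-11/58) = -1284 - 13/((-11/58)) = -1284 - 13/((-11*1/58)) = -1284 - 13/(-11/58) = -1284 - 13*(-58)/11 = -1284 - 1*(-754/11) = -1284 + 754/11 = -13370/11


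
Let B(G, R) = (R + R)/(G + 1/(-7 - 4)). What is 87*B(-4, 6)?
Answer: -1276/5 ≈ -255.20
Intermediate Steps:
B(G, R) = 2*R/(-1/11 + G) (B(G, R) = (2*R)/(G + 1/(-11)) = (2*R)/(G - 1/11) = (2*R)/(-1/11 + G) = 2*R/(-1/11 + G))
87*B(-4, 6) = 87*(22*6/(-1 + 11*(-4))) = 87*(22*6/(-1 - 44)) = 87*(22*6/(-45)) = 87*(22*6*(-1/45)) = 87*(-44/15) = -1276/5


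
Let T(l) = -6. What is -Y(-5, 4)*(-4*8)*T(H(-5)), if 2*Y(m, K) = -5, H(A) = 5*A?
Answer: 480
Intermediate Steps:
Y(m, K) = -5/2 (Y(m, K) = (1/2)*(-5) = -5/2)
-Y(-5, 4)*(-4*8)*T(H(-5)) = -(-(-10)*8)*(-6) = -(-5/2*(-32))*(-6) = -80*(-6) = -1*(-480) = 480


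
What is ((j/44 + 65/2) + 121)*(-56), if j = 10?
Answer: -94696/11 ≈ -8608.7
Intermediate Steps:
((j/44 + 65/2) + 121)*(-56) = ((10/44 + 65/2) + 121)*(-56) = ((10*(1/44) + 65*(½)) + 121)*(-56) = ((5/22 + 65/2) + 121)*(-56) = (360/11 + 121)*(-56) = (1691/11)*(-56) = -94696/11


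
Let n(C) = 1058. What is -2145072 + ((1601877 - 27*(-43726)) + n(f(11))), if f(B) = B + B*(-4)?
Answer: 638465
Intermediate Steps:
f(B) = -3*B (f(B) = B - 4*B = -3*B)
-2145072 + ((1601877 - 27*(-43726)) + n(f(11))) = -2145072 + ((1601877 - 27*(-43726)) + 1058) = -2145072 + ((1601877 + 1180602) + 1058) = -2145072 + (2782479 + 1058) = -2145072 + 2783537 = 638465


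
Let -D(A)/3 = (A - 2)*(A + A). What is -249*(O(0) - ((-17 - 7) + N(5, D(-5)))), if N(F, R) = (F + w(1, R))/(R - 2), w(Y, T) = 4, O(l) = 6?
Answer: -1585881/212 ≈ -7480.6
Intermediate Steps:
D(A) = -6*A*(-2 + A) (D(A) = -3*(A - 2)*(A + A) = -3*(-2 + A)*2*A = -6*A*(-2 + A))
N(F, R) = (4 + F)/(-2 + R) (N(F, R) = (F + 4)/(R - 2) = (4 + F)/(-2 + R))
-249*(O(0) - ((-17 - 7) + N(5, D(-5)))) = -249*(6 - ((-17 - 7) + (4 + 5)/(-2 + 6*(-5)*(2 - 1*(-5))))) = -249*(6 - (-24 + 9/(-2 + 6*(-5)*(2 + 5)))) = -249*(6 - (-24 + 9/(-2 + 6*(-5)*7))) = -249*(6 - (-24 + 9/(-2 - 210))) = -249*(6 - (-24 + 9/(-212))) = -249*(6 - (-24 - 1/212*9)) = -249*(6 - (-24 - 9/212)) = -249*(6 - 1*(-5097/212)) = -249*(6 + 5097/212) = -249*6369/212 = -1585881/212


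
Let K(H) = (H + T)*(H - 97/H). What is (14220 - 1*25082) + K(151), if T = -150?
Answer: -1617458/151 ≈ -10712.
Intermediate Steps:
K(H) = (-150 + H)*(H - 97/H) (K(H) = (H - 150)*(H - 97/H) = (-150 + H)*(H - 97/H))
(14220 - 1*25082) + K(151) = (14220 - 1*25082) + (-97 + 151² - 150*151 + 14550/151) = (14220 - 25082) + (-97 + 22801 - 22650 + 14550*(1/151)) = -10862 + (-97 + 22801 - 22650 + 14550/151) = -10862 + 22704/151 = -1617458/151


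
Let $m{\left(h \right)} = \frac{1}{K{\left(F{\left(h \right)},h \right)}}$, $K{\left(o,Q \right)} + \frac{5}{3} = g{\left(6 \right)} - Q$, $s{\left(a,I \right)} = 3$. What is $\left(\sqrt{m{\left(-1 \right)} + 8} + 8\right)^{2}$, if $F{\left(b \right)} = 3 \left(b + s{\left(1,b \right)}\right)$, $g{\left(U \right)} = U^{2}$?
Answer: $\frac{\left(848 + \sqrt{90206}\right)^{2}}{11236} \approx 117.36$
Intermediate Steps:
$F{\left(b \right)} = 9 + 3 b$ ($F{\left(b \right)} = 3 \left(b + 3\right) = 3 \left(3 + b\right) = 9 + 3 b$)
$K{\left(o,Q \right)} = \frac{103}{3} - Q$ ($K{\left(o,Q \right)} = - \frac{5}{3} - \left(-36 + Q\right) = \frac{103}{3} - Q$)
$m{\left(h \right)} = \frac{1}{\frac{103}{3} - h}$
$\left(\sqrt{m{\left(-1 \right)} + 8} + 8\right)^{2} = \left(\sqrt{- \frac{3}{-103 + 3 \left(-1\right)} + 8} + 8\right)^{2} = \left(\sqrt{- \frac{3}{-103 - 3} + 8} + 8\right)^{2} = \left(\sqrt{- \frac{3}{-106} + 8} + 8\right)^{2} = \left(\sqrt{\left(-3\right) \left(- \frac{1}{106}\right) + 8} + 8\right)^{2} = \left(\sqrt{\frac{3}{106} + 8} + 8\right)^{2} = \left(\sqrt{\frac{851}{106}} + 8\right)^{2} = \left(\frac{\sqrt{90206}}{106} + 8\right)^{2} = \left(8 + \frac{\sqrt{90206}}{106}\right)^{2}$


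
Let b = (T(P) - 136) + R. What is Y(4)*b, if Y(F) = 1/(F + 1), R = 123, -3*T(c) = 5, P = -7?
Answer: -44/15 ≈ -2.9333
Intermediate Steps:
T(c) = -5/3 (T(c) = -⅓*5 = -5/3)
Y(F) = 1/(1 + F)
b = -44/3 (b = (-5/3 - 136) + 123 = -413/3 + 123 = -44/3 ≈ -14.667)
Y(4)*b = -44/3/(1 + 4) = -44/3/5 = (⅕)*(-44/3) = -44/15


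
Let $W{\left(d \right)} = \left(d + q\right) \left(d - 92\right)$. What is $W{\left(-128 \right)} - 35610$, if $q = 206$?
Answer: $-52770$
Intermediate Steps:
$W{\left(d \right)} = \left(-92 + d\right) \left(206 + d\right)$ ($W{\left(d \right)} = \left(d + 206\right) \left(d - 92\right) = \left(206 + d\right) \left(-92 + d\right) = \left(-92 + d\right) \left(206 + d\right)$)
$W{\left(-128 \right)} - 35610 = \left(-18952 + \left(-128\right)^{2} + 114 \left(-128\right)\right) - 35610 = \left(-18952 + 16384 - 14592\right) - 35610 = -17160 - 35610 = -52770$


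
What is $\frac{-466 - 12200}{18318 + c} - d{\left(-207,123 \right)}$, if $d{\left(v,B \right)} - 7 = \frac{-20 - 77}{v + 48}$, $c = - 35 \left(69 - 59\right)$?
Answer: $- \frac{11877587}{1428456} \approx -8.315$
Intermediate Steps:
$c = -350$ ($c = \left(-35\right) 10 = -350$)
$d{\left(v,B \right)} = 7 - \frac{97}{48 + v}$ ($d{\left(v,B \right)} = 7 + \frac{-20 - 77}{v + 48} = 7 - \frac{97}{48 + v}$)
$\frac{-466 - 12200}{18318 + c} - d{\left(-207,123 \right)} = \frac{-466 - 12200}{18318 - 350} - \frac{239 + 7 \left(-207\right)}{48 - 207} = - \frac{12666}{17968} - \frac{239 - 1449}{-159} = \left(-12666\right) \frac{1}{17968} - \left(- \frac{1}{159}\right) \left(-1210\right) = - \frac{6333}{8984} - \frac{1210}{159} = - \frac{11877587}{1428456}$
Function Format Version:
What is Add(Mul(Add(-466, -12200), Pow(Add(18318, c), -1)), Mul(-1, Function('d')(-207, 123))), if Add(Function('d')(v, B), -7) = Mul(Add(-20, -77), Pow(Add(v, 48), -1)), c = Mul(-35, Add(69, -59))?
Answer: Rational(-11877587, 1428456) ≈ -8.3150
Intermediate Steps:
c = -350 (c = Mul(-35, 10) = -350)
Function('d')(v, B) = Add(7, Mul(-97, Pow(Add(48, v), -1))) (Function('d')(v, B) = Add(7, Mul(Add(-20, -77), Pow(Add(v, 48), -1))) = Add(7, Mul(-97, Pow(Add(48, v), -1))))
Add(Mul(Add(-466, -12200), Pow(Add(18318, c), -1)), Mul(-1, Function('d')(-207, 123))) = Add(Mul(Add(-466, -12200), Pow(Add(18318, -350), -1)), Mul(-1, Mul(Pow(Add(48, -207), -1), Add(239, Mul(7, -207))))) = Add(Mul(-12666, Pow(17968, -1)), Mul(-1, Mul(Pow(-159, -1), Add(239, -1449)))) = Add(Mul(-12666, Rational(1, 17968)), Mul(-1, Mul(Rational(-1, 159), -1210))) = Add(Rational(-6333, 8984), Mul(-1, Rational(1210, 159))) = Add(Rational(-6333, 8984), Rational(-1210, 159)) = Rational(-11877587, 1428456)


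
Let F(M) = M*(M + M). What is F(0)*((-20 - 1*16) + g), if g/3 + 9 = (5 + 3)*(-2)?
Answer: 0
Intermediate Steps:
F(M) = 2*M² (F(M) = M*(2*M) = 2*M²)
g = -75 (g = -27 + 3*((5 + 3)*(-2)) = -27 + 3*(8*(-2)) = -27 + 3*(-16) = -27 - 48 = -75)
F(0)*((-20 - 1*16) + g) = (2*0²)*((-20 - 1*16) - 75) = (2*0)*((-20 - 16) - 75) = 0*(-36 - 75) = 0*(-111) = 0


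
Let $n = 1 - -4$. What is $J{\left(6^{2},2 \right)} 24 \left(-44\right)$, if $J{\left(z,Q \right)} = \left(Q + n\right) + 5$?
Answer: $-12672$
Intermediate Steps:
$n = 5$ ($n = 1 + 4 = 5$)
$J{\left(z,Q \right)} = 10 + Q$ ($J{\left(z,Q \right)} = \left(Q + 5\right) + 5 = \left(5 + Q\right) + 5 = 10 + Q$)
$J{\left(6^{2},2 \right)} 24 \left(-44\right) = \left(10 + 2\right) 24 \left(-44\right) = 12 \cdot 24 \left(-44\right) = 288 \left(-44\right) = -12672$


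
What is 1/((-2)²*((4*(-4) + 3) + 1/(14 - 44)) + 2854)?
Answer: 15/42028 ≈ 0.00035690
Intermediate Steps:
1/((-2)²*((4*(-4) + 3) + 1/(14 - 44)) + 2854) = 1/(4*((-16 + 3) + 1/(-30)) + 2854) = 1/(4*(-13 - 1/30) + 2854) = 1/(4*(-391/30) + 2854) = 1/(-782/15 + 2854) = 1/(42028/15) = 15/42028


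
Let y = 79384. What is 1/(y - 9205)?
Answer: 1/70179 ≈ 1.4249e-5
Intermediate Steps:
1/(y - 9205) = 1/(79384 - 9205) = 1/70179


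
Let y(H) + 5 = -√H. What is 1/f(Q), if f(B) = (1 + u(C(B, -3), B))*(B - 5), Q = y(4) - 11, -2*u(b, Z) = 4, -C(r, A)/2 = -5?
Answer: 1/23 ≈ 0.043478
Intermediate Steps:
C(r, A) = 10 (C(r, A) = -2*(-5) = 10)
y(H) = -5 - √H
u(b, Z) = -2 (u(b, Z) = -½*4 = -2)
Q = -18 (Q = (-5 - √4) - 11 = (-5 - 1*2) - 11 = (-5 - 2) - 11 = -7 - 11 = -18)
f(B) = 5 - B (f(B) = (1 - 2)*(B - 5) = -(-5 + B) = 5 - B)
1/f(Q) = 1/(5 - 1*(-18)) = 1/(5 + 18) = 1/23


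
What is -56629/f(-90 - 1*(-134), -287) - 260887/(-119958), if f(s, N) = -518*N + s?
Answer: 2666950349/1486579515 ≈ 1.7940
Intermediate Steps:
f(s, N) = s - 518*N
-56629/f(-90 - 1*(-134), -287) - 260887/(-119958) = -56629/((-90 - 1*(-134)) - 518*(-287)) - 260887/(-119958) = -56629/((-90 + 134) + 148666) - 260887*(-1/119958) = -56629/(44 + 148666) + 260887/119958 = -56629/148710 + 260887/119958 = 2666950349/1486579515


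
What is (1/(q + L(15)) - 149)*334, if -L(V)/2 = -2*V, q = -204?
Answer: -3583319/72 ≈ -49768.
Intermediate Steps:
L(V) = 4*V (L(V) = -(-4)*V = 4*V)
(1/(q + L(15)) - 149)*334 = (1/(-204 + 4*15) - 149)*334 = (1/(-204 + 60) - 149)*334 = (1/(-144) - 149)*334 = (-1/144 - 149)*334 = -21457/144*334 = -3583319/72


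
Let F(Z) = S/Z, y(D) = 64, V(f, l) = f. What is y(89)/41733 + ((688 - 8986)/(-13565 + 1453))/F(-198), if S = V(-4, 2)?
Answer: 17142646651/505470096 ≈ 33.914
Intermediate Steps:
S = -4
F(Z) = -4/Z
y(89)/41733 + ((688 - 8986)/(-13565 + 1453))/F(-198) = 64/41733 + ((688 - 8986)/(-13565 + 1453))/((-4/(-198))) = 64*(1/41733) + (-8298/(-12112))/((-4*(-1/198))) = 64/41733 + (-8298*(-1/12112))/(2/99) = 64/41733 + (4149/6056)*(99/2) = 64/41733 + 410751/12112 = 17142646651/505470096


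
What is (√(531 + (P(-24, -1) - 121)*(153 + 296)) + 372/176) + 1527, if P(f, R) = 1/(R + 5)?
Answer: 67281/44 + I*√214743/2 ≈ 1529.1 + 231.7*I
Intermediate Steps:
P(f, R) = 1/(5 + R)
(√(531 + (P(-24, -1) - 121)*(153 + 296)) + 372/176) + 1527 = (√(531 + (1/(5 - 1) - 121)*(153 + 296)) + 372/176) + 1527 = (√(531 + (1/4 - 121)*449) + 372*(1/176)) + 1527 = (√(531 + (¼ - 121)*449) + 93/44) + 1527 = (√(531 - 483/4*449) + 93/44) + 1527 = (√(531 - 216867/4) + 93/44) + 1527 = (√(-214743/4) + 93/44) + 1527 = (I*√214743/2 + 93/44) + 1527 = (93/44 + I*√214743/2) + 1527 = 67281/44 + I*√214743/2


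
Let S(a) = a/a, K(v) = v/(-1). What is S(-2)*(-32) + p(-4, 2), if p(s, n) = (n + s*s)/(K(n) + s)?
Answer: -35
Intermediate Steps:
K(v) = -v (K(v) = v*(-1) = -v)
S(a) = 1
p(s, n) = (n + s²)/(s - n) (p(s, n) = (n + s*s)/(-n + s) = (n + s²)/(s - n))
S(-2)*(-32) + p(-4, 2) = 1*(-32) + (2 + (-4)²)/(-4 - 1*2) = -32 + (2 + 16)/(-4 - 2) = -32 + 18/(-6) = -32 - ⅙*18 = -32 - 3 = -35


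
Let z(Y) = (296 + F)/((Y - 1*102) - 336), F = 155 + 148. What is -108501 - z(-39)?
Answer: -51754378/477 ≈ -1.0850e+5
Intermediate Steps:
F = 303
z(Y) = 599/(-438 + Y) (z(Y) = (296 + 303)/((Y - 1*102) - 336) = 599/((Y - 102) - 336) = 599/((-102 + Y) - 336) = 599/(-438 + Y))
-108501 - z(-39) = -108501 - 599/(-438 - 39) = -108501 - 599/(-477) = -108501 - 599*(-1)/477 = -108501 - 1*(-599/477) = -108501 + 599/477 = -51754378/477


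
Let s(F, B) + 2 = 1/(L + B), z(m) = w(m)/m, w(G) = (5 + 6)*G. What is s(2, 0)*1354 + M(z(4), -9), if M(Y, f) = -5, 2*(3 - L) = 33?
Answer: -75959/27 ≈ -2813.3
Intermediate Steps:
w(G) = 11*G
L = -27/2 (L = 3 - ½*33 = 3 - 33/2 = -27/2 ≈ -13.500)
z(m) = 11 (z(m) = (11*m)/m = 11)
s(F, B) = -2 + 1/(-27/2 + B)
s(2, 0)*1354 + M(z(4), -9) = (4*(14 - 1*0)/(-27 + 2*0))*1354 - 5 = (4*(14 + 0)/(-27 + 0))*1354 - 5 = (4*14/(-27))*1354 - 5 = (4*(-1/27)*14)*1354 - 5 = -56/27*1354 - 5 = -75824/27 - 5 = -75959/27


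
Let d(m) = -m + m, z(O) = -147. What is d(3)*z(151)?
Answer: 0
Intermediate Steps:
d(m) = 0
d(3)*z(151) = 0*(-147) = 0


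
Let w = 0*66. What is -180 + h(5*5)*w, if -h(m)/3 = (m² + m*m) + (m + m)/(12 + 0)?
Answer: -180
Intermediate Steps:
w = 0
h(m) = -6*m² - m/2 (h(m) = -3*((m² + m*m) + (m + m)/(12 + 0)) = -3*((m² + m²) + (2*m)/12) = -3*(2*m² + (2*m)*(1/12)) = -3*(2*m² + m/6) = -6*m² - m/2)
-180 + h(5*5)*w = -180 - 5*5*(1 + 12*(5*5))/2*0 = -180 - ½*25*(1 + 12*25)*0 = -180 - ½*25*(1 + 300)*0 = -180 - ½*25*301*0 = -180 - 7525/2*0 = -180 + 0 = -180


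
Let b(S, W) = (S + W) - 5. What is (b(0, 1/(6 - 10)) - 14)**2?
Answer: 5929/16 ≈ 370.56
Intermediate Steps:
b(S, W) = -5 + S + W
(b(0, 1/(6 - 10)) - 14)**2 = ((-5 + 0 + 1/(6 - 10)) - 14)**2 = ((-5 + 0 + 1/(-4)) - 14)**2 = ((-5 + 0 - 1/4) - 14)**2 = (-21/4 - 14)**2 = (-77/4)**2 = 5929/16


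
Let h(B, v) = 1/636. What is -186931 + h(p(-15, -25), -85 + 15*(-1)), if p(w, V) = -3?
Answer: -118888115/636 ≈ -1.8693e+5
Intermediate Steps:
h(B, v) = 1/636
-186931 + h(p(-15, -25), -85 + 15*(-1)) = -186931 + 1/636 = -118888115/636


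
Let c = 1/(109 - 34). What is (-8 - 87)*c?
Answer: -19/15 ≈ -1.2667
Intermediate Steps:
c = 1/75 ≈ 0.013333
(-8 - 87)*c = (-8 - 87)*(1/75) = -95*1/75 = -19/15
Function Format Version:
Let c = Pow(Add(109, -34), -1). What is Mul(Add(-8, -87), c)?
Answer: Rational(-19, 15) ≈ -1.2667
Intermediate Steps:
c = Rational(1, 75) (c = Pow(75, -1) = Rational(1, 75) ≈ 0.013333)
Mul(Add(-8, -87), c) = Mul(Add(-8, -87), Rational(1, 75)) = Mul(-95, Rational(1, 75)) = Rational(-19, 15)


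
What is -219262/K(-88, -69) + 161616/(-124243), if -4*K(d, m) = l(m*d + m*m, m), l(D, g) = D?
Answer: 15316612648/192274917 ≈ 79.660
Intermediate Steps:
K(d, m) = -m**2/4 - d*m/4 (K(d, m) = -(m*d + m*m)/4 = -(d*m + m**2)/4 = -(m**2 + d*m)/4 = -m**2/4 - d*m/4)
-219262/K(-88, -69) + 161616/(-124243) = -219262*4/(69*(-88 - 69)) + 161616/(-124243) = -219262/((-1/4*(-69)*(-157))) + 161616*(-1/124243) = -219262/(-10833/4) - 23088/17749 = -219262*(-4/10833) - 23088/17749 = 877048/10833 - 23088/17749 = 15316612648/192274917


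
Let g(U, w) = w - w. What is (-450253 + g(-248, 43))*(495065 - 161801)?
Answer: -150053115792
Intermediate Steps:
g(U, w) = 0
(-450253 + g(-248, 43))*(495065 - 161801) = (-450253 + 0)*(495065 - 161801) = -450253*333264 = -150053115792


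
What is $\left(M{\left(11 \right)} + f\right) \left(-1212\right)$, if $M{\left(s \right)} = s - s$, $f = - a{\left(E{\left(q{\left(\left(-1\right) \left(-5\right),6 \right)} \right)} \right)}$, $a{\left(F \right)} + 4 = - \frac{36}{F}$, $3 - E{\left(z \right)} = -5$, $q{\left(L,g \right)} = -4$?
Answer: $-10302$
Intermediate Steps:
$E{\left(z \right)} = 8$ ($E{\left(z \right)} = 3 - -5 = 3 + 5 = 8$)
$a{\left(F \right)} = -4 - \frac{36}{F}$
$f = \frac{17}{2}$ ($f = - (-4 - \frac{36}{8}) = - (-4 - \frac{9}{2}) = \left(-1\right) \left(- \frac{17}{2}\right) = \frac{17}{2} \approx 8.5$)
$M{\left(s \right)} = 0$
$\left(M{\left(11 \right)} + f\right) \left(-1212\right) = \left(0 + \frac{17}{2}\right) \left(-1212\right) = \frac{17}{2} \left(-1212\right) = -10302$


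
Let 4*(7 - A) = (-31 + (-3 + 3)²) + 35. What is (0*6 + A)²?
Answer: 36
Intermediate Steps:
A = 6 (A = 7 - ((-31 + (-3 + 3)²) + 35)/4 = 7 - ((-31 + 0²) + 35)/4 = 7 - ((-31 + 0) + 35)/4 = 7 - (-31 + 35)/4 = 7 - ¼*4 = 7 - 1 = 6)
(0*6 + A)² = (0*6 + 6)² = (0 + 6)² = 6² = 36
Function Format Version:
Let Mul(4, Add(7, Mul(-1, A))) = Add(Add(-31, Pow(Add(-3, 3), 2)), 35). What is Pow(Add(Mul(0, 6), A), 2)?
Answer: 36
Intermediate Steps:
A = 6 (A = Add(7, Mul(Rational(-1, 4), Add(Add(-31, Pow(Add(-3, 3), 2)), 35))) = Add(7, Mul(Rational(-1, 4), Add(Add(-31, Pow(0, 2)), 35))) = Add(7, Mul(Rational(-1, 4), Add(Add(-31, 0), 35))) = Add(7, Mul(Rational(-1, 4), Add(-31, 35))) = Add(7, Mul(Rational(-1, 4), 4)) = Add(7, -1) = 6)
Pow(Add(Mul(0, 6), A), 2) = Pow(Add(Mul(0, 6), 6), 2) = Pow(Add(0, 6), 2) = Pow(6, 2) = 36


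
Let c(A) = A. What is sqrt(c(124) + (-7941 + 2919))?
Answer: I*sqrt(4898) ≈ 69.986*I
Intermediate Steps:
sqrt(c(124) + (-7941 + 2919)) = sqrt(124 + (-7941 + 2919)) = sqrt(124 - 5022) = sqrt(-4898) = I*sqrt(4898)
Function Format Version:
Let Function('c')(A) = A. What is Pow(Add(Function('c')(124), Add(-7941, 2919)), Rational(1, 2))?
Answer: Mul(I, Pow(4898, Rational(1, 2))) ≈ Mul(69.986, I)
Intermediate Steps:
Pow(Add(Function('c')(124), Add(-7941, 2919)), Rational(1, 2)) = Pow(Add(124, Add(-7941, 2919)), Rational(1, 2)) = Pow(Add(124, -5022), Rational(1, 2)) = Pow(-4898, Rational(1, 2)) = Mul(I, Pow(4898, Rational(1, 2)))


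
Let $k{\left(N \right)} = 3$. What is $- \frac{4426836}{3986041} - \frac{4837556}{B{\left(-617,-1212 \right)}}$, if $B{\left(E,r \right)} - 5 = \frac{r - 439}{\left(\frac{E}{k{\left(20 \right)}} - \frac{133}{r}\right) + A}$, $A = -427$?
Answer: $- \frac{4927759562096756072}{7751928969529} \approx -6.3568 \cdot 10^{5}$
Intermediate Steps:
$B{\left(E,r \right)} = 5 + \frac{-439 + r}{-427 - \frac{133}{r} + \frac{E}{3}}$ ($B{\left(E,r \right)} = 5 + \frac{r - 439}{\left(\frac{E}{3} - \frac{133}{r}\right) - 427} = 5 + \frac{-439 + r}{\left(E \frac{1}{3} - \frac{133}{r}\right) - 427} = 5 + \frac{-439 + r}{\left(\frac{E}{3} - \frac{133}{r}\right) - 427} = 5 + \frac{-439 + r}{\left(- \frac{133}{r} + \frac{E}{3}\right) - 427} = 5 + \frac{-439 + r}{-427 - \frac{133}{r} + \frac{E}{3}}$)
$- \frac{4426836}{3986041} - \frac{4837556}{B{\left(-617,-1212 \right)}} = - \frac{4426836}{3986041} - \frac{4837556}{\frac{1}{399 + 1281 \left(-1212\right) - \left(-617\right) \left(-1212\right)} \left(1995 - 3 \left(-1212\right)^{2} + 7722 \left(-1212\right) - \left(-3085\right) \left(-1212\right)\right)} = \left(-4426836\right) \frac{1}{3986041} - \frac{4837556}{\frac{1}{399 - 1552572 - 747804} \left(1995 - 4406832 - 9359064 - 3739020\right)} = - \frac{4426836}{3986041} - \frac{4837556}{\frac{1}{-2299977} \left(1995 - 4406832 - 9359064 - 3739020\right)} = - \frac{4426836}{3986041} - \frac{4837556}{\left(- \frac{1}{2299977}\right) \left(-17502921\right)} = - \frac{4426836}{3986041} - \frac{4837556}{\frac{1944769}{255553}} = - \frac{4426836}{3986041} - \frac{1236251948468}{1944769} = - \frac{4927759562096756072}{7751928969529}$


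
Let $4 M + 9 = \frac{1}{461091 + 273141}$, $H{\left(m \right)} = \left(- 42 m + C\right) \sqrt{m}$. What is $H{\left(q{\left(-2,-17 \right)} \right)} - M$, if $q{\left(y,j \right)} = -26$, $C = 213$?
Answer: $\frac{6608087}{2936928} + 1305 i \sqrt{26} \approx 2.25 + 6654.2 i$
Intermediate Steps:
$H{\left(m \right)} = \sqrt{m} \left(213 - 42 m\right)$ ($H{\left(m \right)} = \left(- 42 m + 213\right) \sqrt{m} = \left(213 - 42 m\right) \sqrt{m} = \sqrt{m} \left(213 - 42 m\right)$)
$M = - \frac{6608087}{2936928}$ ($M = - \frac{9}{4} + \frac{1}{4 \left(461091 + 273141\right)} = - \frac{9}{4} + \frac{1}{4 \cdot 734232} = - \frac{9}{4} + \frac{1}{4} \cdot \frac{1}{734232} = - \frac{9}{4} + \frac{1}{2936928} = - \frac{6608087}{2936928} \approx -2.25$)
$H{\left(q{\left(-2,-17 \right)} \right)} - M = \sqrt{-26} \left(213 - -1092\right) - - \frac{6608087}{2936928} = i \sqrt{26} \left(213 + 1092\right) + \frac{6608087}{2936928} = i \sqrt{26} \cdot 1305 + \frac{6608087}{2936928} = 1305 i \sqrt{26} + \frac{6608087}{2936928} = \frac{6608087}{2936928} + 1305 i \sqrt{26}$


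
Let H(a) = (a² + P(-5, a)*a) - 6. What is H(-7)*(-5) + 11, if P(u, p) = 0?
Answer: -204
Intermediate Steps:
H(a) = -6 + a² (H(a) = (a² + 0*a) - 6 = (a² + 0) - 6 = a² - 6 = -6 + a²)
H(-7)*(-5) + 11 = (-6 + (-7)²)*(-5) + 11 = (-6 + 49)*(-5) + 11 = 43*(-5) + 11 = -215 + 11 = -204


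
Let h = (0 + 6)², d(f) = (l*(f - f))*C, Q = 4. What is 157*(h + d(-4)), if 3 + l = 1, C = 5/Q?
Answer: 5652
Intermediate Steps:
C = 5/4 ≈ 1.2500
l = -2 (l = -3 + 1 = -2)
d(f) = 0 (d(f) = -2*(f - f)*(5/4) = -2*0*(5/4) = 0*(5/4) = 0)
h = 36 (h = 6² = 36)
157*(h + d(-4)) = 157*(36 + 0) = 157*36 = 5652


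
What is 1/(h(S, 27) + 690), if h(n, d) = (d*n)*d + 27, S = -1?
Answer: -1/12 ≈ -0.083333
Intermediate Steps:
h(n, d) = 27 + n*d**2 (h(n, d) = n*d**2 + 27 = 27 + n*d**2)
1/(h(S, 27) + 690) = 1/((27 - 1*27**2) + 690) = 1/((27 - 1*729) + 690) = 1/((27 - 729) + 690) = 1/(-702 + 690) = 1/(-12) = -1/12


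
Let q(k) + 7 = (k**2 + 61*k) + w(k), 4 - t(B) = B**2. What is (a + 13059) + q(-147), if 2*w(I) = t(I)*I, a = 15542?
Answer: 3258407/2 ≈ 1.6292e+6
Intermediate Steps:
t(B) = 4 - B**2
w(I) = I*(4 - I**2)/2 (w(I) = ((4 - I**2)*I)/2 = (I*(4 - I**2))/2 = I*(4 - I**2)/2)
q(k) = -7 + k**2 + 61*k + k*(4 - k**2)/2 (q(k) = -7 + ((k**2 + 61*k) + k*(4 - k**2)/2) = -7 + (k**2 + 61*k + k*(4 - k**2)/2) = -7 + k**2 + 61*k + k*(4 - k**2)/2)
(a + 13059) + q(-147) = (15542 + 13059) + (-7 + (-147)**2 + 63*(-147) - 1/2*(-147)**3) = 28601 + (-7 + 21609 - 9261 - 1/2*(-3176523)) = 28601 + (-7 + 21609 - 9261 + 3176523/2) = 28601 + 3201205/2 = 3258407/2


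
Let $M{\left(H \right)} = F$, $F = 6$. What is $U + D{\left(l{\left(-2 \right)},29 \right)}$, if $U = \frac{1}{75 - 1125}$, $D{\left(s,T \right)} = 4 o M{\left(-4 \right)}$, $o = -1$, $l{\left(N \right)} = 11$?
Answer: $- \frac{25201}{1050} \approx -24.001$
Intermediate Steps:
$M{\left(H \right)} = 6$
$D{\left(s,T \right)} = -24$ ($D{\left(s,T \right)} = 4 \left(-1\right) 6 = \left(-4\right) 6 = -24$)
$U = - \frac{1}{1050}$ ($U = \frac{1}{75 - 1125} = \frac{1}{-1050} = - \frac{1}{1050} \approx -0.00095238$)
$U + D{\left(l{\left(-2 \right)},29 \right)} = - \frac{1}{1050} - 24 = - \frac{25201}{1050}$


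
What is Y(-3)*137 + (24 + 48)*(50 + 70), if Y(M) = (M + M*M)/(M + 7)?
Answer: 17691/2 ≈ 8845.5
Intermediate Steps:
Y(M) = (M + M²)/(7 + M)
Y(-3)*137 + (24 + 48)*(50 + 70) = -3*(1 - 3)/(7 - 3)*137 + (24 + 48)*(50 + 70) = -3*(-2)/4*137 + 72*120 = -3*¼*(-2)*137 + 8640 = (3/2)*137 + 8640 = 411/2 + 8640 = 17691/2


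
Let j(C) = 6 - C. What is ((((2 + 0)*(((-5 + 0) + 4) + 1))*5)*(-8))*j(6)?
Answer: 0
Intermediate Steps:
((((2 + 0)*(((-5 + 0) + 4) + 1))*5)*(-8))*j(6) = ((((2 + 0)*(((-5 + 0) + 4) + 1))*5)*(-8))*(6 - 1*6) = (((2*((-5 + 4) + 1))*5)*(-8))*(6 - 6) = (((2*(-1 + 1))*5)*(-8))*0 = (((2*0)*5)*(-8))*0 = ((0*5)*(-8))*0 = (0*(-8))*0 = 0*0 = 0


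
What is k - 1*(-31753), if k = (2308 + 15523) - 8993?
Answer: 40591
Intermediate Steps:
k = 8838 (k = 17831 - 8993 = 8838)
k - 1*(-31753) = 8838 - 1*(-31753) = 8838 + 31753 = 40591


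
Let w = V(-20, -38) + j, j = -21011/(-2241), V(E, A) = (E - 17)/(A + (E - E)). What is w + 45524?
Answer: 3877614127/85158 ≈ 45534.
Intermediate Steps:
V(E, A) = (-17 + E)/A (V(E, A) = (-17 + E)/(A + 0) = (-17 + E)/A)
j = 21011/2241 (j = -21011*(-1/2241) = 21011/2241 ≈ 9.3757)
w = 881335/85158 (w = (-17 - 20)/(-38) + 21011/2241 = -1/38*(-37) + 21011/2241 = 37/38 + 21011/2241 = 881335/85158 ≈ 10.349)
w + 45524 = 881335/85158 + 45524 = 3877614127/85158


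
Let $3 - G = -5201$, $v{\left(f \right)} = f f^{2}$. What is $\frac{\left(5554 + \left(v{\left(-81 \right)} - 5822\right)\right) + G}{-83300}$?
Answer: $\frac{2149}{340} \approx 6.3206$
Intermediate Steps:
$v{\left(f \right)} = f^{3}$
$G = 5204$ ($G = 3 - -5201 = 3 + 5201 = 5204$)
$\frac{\left(5554 + \left(v{\left(-81 \right)} - 5822\right)\right) + G}{-83300} = \frac{\left(5554 + \left(\left(-81\right)^{3} - 5822\right)\right) + 5204}{-83300} = \left(\left(5554 - 537263\right) + 5204\right) \left(- \frac{1}{83300}\right) = \left(-531709 + 5204\right) \left(- \frac{1}{83300}\right) = \left(-526505\right) \left(- \frac{1}{83300}\right) = \frac{2149}{340}$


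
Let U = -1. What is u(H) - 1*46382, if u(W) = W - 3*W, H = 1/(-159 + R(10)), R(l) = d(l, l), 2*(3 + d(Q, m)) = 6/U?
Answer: -7653028/165 ≈ -46382.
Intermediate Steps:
d(Q, m) = -6 (d(Q, m) = -3 + (6/(-1))/2 = -3 + (6*(-1))/2 = -3 + (1/2)*(-6) = -3 - 3 = -6)
R(l) = -6
H = -1/165 (H = 1/(-159 - 6) = 1/(-165) = -1/165 ≈ -0.0060606)
u(W) = -2*W
u(H) - 1*46382 = -2*(-1/165) - 1*46382 = 2/165 - 46382 = -7653028/165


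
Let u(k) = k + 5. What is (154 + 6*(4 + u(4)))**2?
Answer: 53824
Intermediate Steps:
u(k) = 5 + k
(154 + 6*(4 + u(4)))**2 = (154 + 6*(4 + (5 + 4)))**2 = (154 + 6*(4 + 9))**2 = (154 + 6*13)**2 = (154 + 78)**2 = 232**2 = 53824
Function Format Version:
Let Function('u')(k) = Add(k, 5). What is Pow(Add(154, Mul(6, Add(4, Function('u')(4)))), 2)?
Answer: 53824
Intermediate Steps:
Function('u')(k) = Add(5, k)
Pow(Add(154, Mul(6, Add(4, Function('u')(4)))), 2) = Pow(Add(154, Mul(6, Add(4, Add(5, 4)))), 2) = Pow(Add(154, Mul(6, Add(4, 9))), 2) = Pow(Add(154, Mul(6, 13)), 2) = Pow(Add(154, 78), 2) = Pow(232, 2) = 53824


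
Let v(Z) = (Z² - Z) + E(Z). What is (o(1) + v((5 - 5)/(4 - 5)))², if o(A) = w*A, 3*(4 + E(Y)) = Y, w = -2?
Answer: 36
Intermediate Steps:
E(Y) = -4 + Y/3
v(Z) = -4 + Z² - 2*Z/3 (v(Z) = (Z² - Z) + (-4 + Z/3) = -4 + Z² - 2*Z/3)
o(A) = -2*A
(o(1) + v((5 - 5)/(4 - 5)))² = (-2*1 + (-4 + ((5 - 5)/(4 - 5))² - 2*(5 - 5)/(3*(4 - 5))))² = (-2 + (-4 + (0/(-1))² - 0/(-1)))² = (-2 + (-4 + (0*(-1))² - 0*(-1)))² = (-2 + (-4 + 0² - ⅔*0))² = (-2 + (-4 + 0 + 0))² = (-2 - 4)² = (-6)² = 36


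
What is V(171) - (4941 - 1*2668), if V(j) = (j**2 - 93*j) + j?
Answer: 11236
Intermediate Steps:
V(j) = j**2 - 92*j
V(171) - (4941 - 1*2668) = 171*(-92 + 171) - (4941 - 1*2668) = 171*79 - (4941 - 2668) = 13509 - 1*2273 = 13509 - 2273 = 11236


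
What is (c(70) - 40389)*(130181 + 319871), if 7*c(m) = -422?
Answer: -127429973540/7 ≈ -1.8204e+10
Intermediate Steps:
c(m) = -422/7 (c(m) = (⅐)*(-422) = -422/7)
(c(70) - 40389)*(130181 + 319871) = (-422/7 - 40389)*(130181 + 319871) = -283145/7*450052 = -127429973540/7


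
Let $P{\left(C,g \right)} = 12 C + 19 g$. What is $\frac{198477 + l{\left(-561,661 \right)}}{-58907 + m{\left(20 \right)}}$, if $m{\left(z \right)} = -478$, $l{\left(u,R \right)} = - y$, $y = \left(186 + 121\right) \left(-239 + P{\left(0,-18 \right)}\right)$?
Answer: $- \frac{376844}{59385} \approx -6.3458$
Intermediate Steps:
$y = -178367$ ($y = \left(186 + 121\right) \left(-239 + \left(12 \cdot 0 + 19 \left(-18\right)\right)\right) = 307 \left(-239 + \left(0 - 342\right)\right) = 307 \left(-239 - 342\right) = 307 \left(-581\right) = -178367$)
$l{\left(u,R \right)} = 178367$ ($l{\left(u,R \right)} = \left(-1\right) \left(-178367\right) = 178367$)
$\frac{198477 + l{\left(-561,661 \right)}}{-58907 + m{\left(20 \right)}} = \frac{198477 + 178367}{-58907 - 478} = \frac{376844}{-59385} = 376844 \left(- \frac{1}{59385}\right) = - \frac{376844}{59385}$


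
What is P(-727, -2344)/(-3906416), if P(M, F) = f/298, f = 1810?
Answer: -905/582055984 ≈ -1.5548e-6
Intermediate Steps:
P(M, F) = 905/149 (P(M, F) = 1810/298 = 1810*(1/298) = 905/149)
P(-727, -2344)/(-3906416) = (905/149)/(-3906416) = (905/149)*(-1/3906416) = -905/582055984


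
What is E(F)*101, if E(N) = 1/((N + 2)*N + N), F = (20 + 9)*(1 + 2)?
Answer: 101/7830 ≈ 0.012899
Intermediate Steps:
F = 87 (F = 29*3 = 87)
E(N) = 1/(N + N*(2 + N)) (E(N) = 1/((2 + N)*N + N) = 1/(N*(2 + N) + N) = 1/(N + N*(2 + N)))
E(F)*101 = (1/(87*(3 + 87)))*101 = ((1/87)/90)*101 = ((1/87)*(1/90))*101 = (1/7830)*101 = 101/7830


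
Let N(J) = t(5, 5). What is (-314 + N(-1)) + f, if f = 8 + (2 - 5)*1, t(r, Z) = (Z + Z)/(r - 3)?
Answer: -304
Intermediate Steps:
t(r, Z) = 2*Z/(-3 + r) (t(r, Z) = (2*Z)/(-3 + r) = 2*Z/(-3 + r))
N(J) = 5 (N(J) = 2*5/(-3 + 5) = 2*5/2 = 2*5*(1/2) = 5)
f = 5 (f = 8 - 3*1 = 8 - 3 = 5)
(-314 + N(-1)) + f = (-314 + 5) + 5 = -309 + 5 = -304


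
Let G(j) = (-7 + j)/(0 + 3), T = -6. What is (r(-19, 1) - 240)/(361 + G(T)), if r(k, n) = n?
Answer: -717/1070 ≈ -0.67009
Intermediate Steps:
G(j) = -7/3 + j/3 (G(j) = (-7 + j)/3 = (-7 + j)*(1/3) = -7/3 + j/3)
(r(-19, 1) - 240)/(361 + G(T)) = (1 - 240)/(361 + (-7/3 + (1/3)*(-6))) = -239/(361 + (-7/3 - 2)) = -239/(361 - 13/3) = -239/1070/3 = -239*3/1070 = -717/1070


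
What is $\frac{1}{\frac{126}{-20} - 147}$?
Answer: $- \frac{10}{1533} \approx -0.0065232$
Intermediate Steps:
$\frac{1}{\frac{126}{-20} - 147} = \frac{1}{126 \left(- \frac{1}{20}\right) - 147} = \frac{1}{- \frac{63}{10} - 147} = \frac{1}{- \frac{1533}{10}} = - \frac{10}{1533}$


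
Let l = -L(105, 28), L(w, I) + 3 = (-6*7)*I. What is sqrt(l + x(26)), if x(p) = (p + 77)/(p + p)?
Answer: sqrt(798343)/26 ≈ 34.365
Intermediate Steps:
L(w, I) = -3 - 42*I (L(w, I) = -3 + (-6*7)*I = -3 - 42*I)
x(p) = (77 + p)/(2*p) (x(p) = (77 + p)/((2*p)) = (77 + p)*(1/(2*p)) = (77 + p)/(2*p))
l = 1179 (l = -(-3 - 42*28) = -(-3 - 1176) = -1*(-1179) = 1179)
sqrt(l + x(26)) = sqrt(1179 + (1/2)*(77 + 26)/26) = sqrt(1179 + (1/2)*(1/26)*103) = sqrt(1179 + 103/52) = sqrt(61411/52) = sqrt(798343)/26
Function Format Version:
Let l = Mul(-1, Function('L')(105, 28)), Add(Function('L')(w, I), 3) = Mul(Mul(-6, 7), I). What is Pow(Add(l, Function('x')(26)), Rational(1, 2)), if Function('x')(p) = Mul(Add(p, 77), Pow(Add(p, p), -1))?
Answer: Mul(Rational(1, 26), Pow(798343, Rational(1, 2))) ≈ 34.365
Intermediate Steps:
Function('L')(w, I) = Add(-3, Mul(-42, I)) (Function('L')(w, I) = Add(-3, Mul(Mul(-6, 7), I)) = Add(-3, Mul(-42, I)))
Function('x')(p) = Mul(Rational(1, 2), Pow(p, -1), Add(77, p)) (Function('x')(p) = Mul(Add(77, p), Pow(Mul(2, p), -1)) = Mul(Add(77, p), Mul(Rational(1, 2), Pow(p, -1))) = Mul(Rational(1, 2), Pow(p, -1), Add(77, p)))
l = 1179 (l = Mul(-1, Add(-3, Mul(-42, 28))) = Mul(-1, Add(-3, -1176)) = Mul(-1, -1179) = 1179)
Pow(Add(l, Function('x')(26)), Rational(1, 2)) = Pow(Add(1179, Mul(Rational(1, 2), Pow(26, -1), Add(77, 26))), Rational(1, 2)) = Pow(Add(1179, Mul(Rational(1, 2), Rational(1, 26), 103)), Rational(1, 2)) = Pow(Add(1179, Rational(103, 52)), Rational(1, 2)) = Pow(Rational(61411, 52), Rational(1, 2)) = Mul(Rational(1, 26), Pow(798343, Rational(1, 2)))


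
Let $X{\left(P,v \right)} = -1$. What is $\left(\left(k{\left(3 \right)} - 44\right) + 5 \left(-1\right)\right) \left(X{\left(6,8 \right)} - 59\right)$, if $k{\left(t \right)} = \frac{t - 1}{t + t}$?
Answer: $2920$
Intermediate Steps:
$k{\left(t \right)} = \frac{-1 + t}{2 t}$
$\left(\left(k{\left(3 \right)} - 44\right) + 5 \left(-1\right)\right) \left(X{\left(6,8 \right)} - 59\right) = \left(\left(\frac{-1 + 3}{2 \cdot 3} - 44\right) + 5 \left(-1\right)\right) \left(-1 - 59\right) = \left(\left(\frac{1}{2} \cdot \frac{1}{3} \cdot 2 - 44\right) - 5\right) \left(-60\right) = \left(\left(\frac{1}{3} - 44\right) - 5\right) \left(-60\right) = \left(- \frac{131}{3} - 5\right) \left(-60\right) = \left(- \frac{146}{3}\right) \left(-60\right) = 2920$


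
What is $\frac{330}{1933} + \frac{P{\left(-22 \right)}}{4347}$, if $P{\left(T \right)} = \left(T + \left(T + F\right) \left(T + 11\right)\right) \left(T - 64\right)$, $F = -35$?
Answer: $- \frac{99139480}{8402751} \approx -11.798$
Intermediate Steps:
$P{\left(T \right)} = \left(-64 + T\right) \left(T + \left(-35 + T\right) \left(11 + T\right)\right)$ ($P{\left(T \right)} = \left(T + \left(T - 35\right) \left(T + 11\right)\right) \left(T - 64\right) = \left(T + \left(-35 + T\right) \left(11 + T\right)\right) \left(-64 + T\right) = \left(-64 + T\right) \left(T + \left(-35 + T\right) \left(11 + T\right)\right)$)
$\frac{330}{1933} + \frac{P{\left(-22 \right)}}{4347} = \frac{330}{1933} + \frac{24640 + \left(-22\right)^{3} - 87 \left(-22\right)^{2} + 1087 \left(-22\right)}{4347} = 330 \cdot \frac{1}{1933} + \left(24640 - 10648 - 42108 - 23914\right) \frac{1}{4347} = \frac{330}{1933} + \left(24640 - 10648 - 42108 - 23914\right) \frac{1}{4347} = \frac{330}{1933} - \frac{52030}{4347} = - \frac{99139480}{8402751}$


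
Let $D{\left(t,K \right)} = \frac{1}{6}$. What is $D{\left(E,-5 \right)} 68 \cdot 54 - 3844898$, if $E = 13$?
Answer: $-3844286$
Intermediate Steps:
$D{\left(t,K \right)} = \frac{1}{6}$
$D{\left(E,-5 \right)} 68 \cdot 54 - 3844898 = \frac{1}{6} \cdot 68 \cdot 54 - 3844898 = \frac{34}{3} \cdot 54 - 3844898 = 612 - 3844898 = -3844286$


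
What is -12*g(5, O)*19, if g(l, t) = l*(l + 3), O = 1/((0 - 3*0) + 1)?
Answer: -9120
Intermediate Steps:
O = 1 (O = 1/((0 + 0) + 1) = 1/(0 + 1) = 1/1 = 1)
g(l, t) = l*(3 + l)
-12*g(5, O)*19 = -60*(3 + 5)*19 = -60*8*19 = -12*40*19 = -480*19 = -9120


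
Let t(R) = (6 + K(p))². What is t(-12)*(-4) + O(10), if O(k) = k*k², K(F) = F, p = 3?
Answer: 676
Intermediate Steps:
t(R) = 81 (t(R) = (6 + 3)² = 9² = 81)
O(k) = k³
t(-12)*(-4) + O(10) = 81*(-4) + 10³ = -324 + 1000 = 676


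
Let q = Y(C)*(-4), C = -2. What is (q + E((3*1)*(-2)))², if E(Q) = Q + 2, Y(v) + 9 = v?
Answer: 1600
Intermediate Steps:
Y(v) = -9 + v
q = 44 (q = (-9 - 2)*(-4) = -11*(-4) = 44)
E(Q) = 2 + Q
(q + E((3*1)*(-2)))² = (44 + (2 + (3*1)*(-2)))² = (44 + (2 + 3*(-2)))² = (44 + (2 - 6))² = (44 - 4)² = 40² = 1600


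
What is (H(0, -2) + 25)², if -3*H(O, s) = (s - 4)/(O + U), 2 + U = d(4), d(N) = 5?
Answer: 5929/9 ≈ 658.78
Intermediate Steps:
U = 3 (U = -2 + 5 = 3)
H(O, s) = -(-4 + s)/(3*(3 + O)) (H(O, s) = -(s - 4)/(3*(O + 3)) = -(-4 + s)/(3*(3 + O)))
(H(0, -2) + 25)² = ((4 - 1*(-2))/(3*(3 + 0)) + 25)² = ((⅓)*(4 + 2)/3 + 25)² = ((⅓)*(⅓)*6 + 25)² = (⅔ + 25)² = (77/3)² = 5929/9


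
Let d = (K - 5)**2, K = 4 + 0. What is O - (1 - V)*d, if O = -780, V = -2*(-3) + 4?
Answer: -771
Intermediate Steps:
K = 4
V = 10 (V = 6 + 4 = 10)
d = 1 (d = (4 - 5)**2 = (-1)**2 = 1)
O - (1 - V)*d = -780 - (1 - 1*10) = -780 - (1 - 10) = -780 - (-9) = -780 - 1*(-9) = -780 + 9 = -771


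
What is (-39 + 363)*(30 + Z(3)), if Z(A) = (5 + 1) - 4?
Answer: 10368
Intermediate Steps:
Z(A) = 2 (Z(A) = 6 - 4 = 2)
(-39 + 363)*(30 + Z(3)) = (-39 + 363)*(30 + 2) = 324*32 = 10368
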